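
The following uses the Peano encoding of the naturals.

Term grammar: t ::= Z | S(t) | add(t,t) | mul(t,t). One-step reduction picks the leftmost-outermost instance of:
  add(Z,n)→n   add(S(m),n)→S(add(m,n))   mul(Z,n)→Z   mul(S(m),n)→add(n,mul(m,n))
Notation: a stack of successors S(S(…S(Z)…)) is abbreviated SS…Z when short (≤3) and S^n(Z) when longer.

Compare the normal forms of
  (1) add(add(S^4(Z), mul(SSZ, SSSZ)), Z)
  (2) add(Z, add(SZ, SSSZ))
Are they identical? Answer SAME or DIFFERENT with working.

Term A:
  start: add(add(S^4(Z), mul(SSZ, SSSZ)), Z)
  →1  add(S(add(SSSZ, mul(SSZ, SSSZ))), Z)
  →2  S(add(add(SSSZ, mul(SSZ, SSSZ)), Z))
  →3  S(add(S(add(SSZ, mul(SSZ, SSSZ))), Z))
  →4  S(S(add(add(SSZ, mul(SSZ, SSSZ)), Z)))
  →5  S(S(add(S(add(SZ, mul(SSZ, SSSZ))), Z)))
  →6  S(S(S(add(add(SZ, mul(SSZ, SSSZ)), Z))))
  →7  S(S(S(add(S(add(Z, mul(SSZ, SSSZ))), Z))))
  →8  S(S(S(S(add(add(Z, mul(SSZ, SSSZ)), Z)))))
  →9  S(S(S(S(add(mul(SSZ, SSSZ), Z)))))
  →10  S(S(S(S(add(add(SSSZ, mul(SZ, SSSZ)), Z)))))
  →11  S(S(S(S(add(S(add(SSZ, mul(SZ, SSSZ))), Z)))))
  →12  S(S(S(S(S(add(add(SSZ, mul(SZ, SSSZ)), Z))))))
  →13  S(S(S(S(S(add(S(add(SZ, mul(SZ, SSSZ))), Z))))))
  →14  S(S(S(S(S(S(add(add(SZ, mul(SZ, SSSZ)), Z)))))))
  →15  S(S(S(S(S(S(add(S(add(Z, mul(SZ, SSSZ))), Z)))))))
  →16  S(S(S(S(S(S(S(add(add(Z, mul(SZ, SSSZ)), Z))))))))
  →17  S(S(S(S(S(S(S(add(mul(SZ, SSSZ), Z))))))))
  →18  S(S(S(S(S(S(S(add(add(SSSZ, mul(Z, SSSZ)), Z))))))))
  →19  S(S(S(S(S(S(S(add(S(add(SSZ, mul(Z, SSSZ))), Z))))))))
  →20  S(S(S(S(S(S(S(S(add(add(SSZ, mul(Z, SSSZ)), Z)))))))))
  →21  S(S(S(S(S(S(S(S(add(S(add(SZ, mul(Z, SSSZ))), Z)))))))))
  →22  S(S(S(S(S(S(S(S(S(add(add(SZ, mul(Z, SSSZ)), Z))))))))))
  →23  S(S(S(S(S(S(S(S(S(add(S(add(Z, mul(Z, SSSZ))), Z))))))))))
  →24  S(S(S(S(S(S(S(S(S(S(add(add(Z, mul(Z, SSSZ)), Z)))))))))))
  →25  S(S(S(S(S(S(S(S(S(S(add(mul(Z, SSSZ), Z)))))))))))
  →26  S(S(S(S(S(S(S(S(S(S(add(Z, Z)))))))))))
  →27  S^10(Z)

Term B:
  start: add(Z, add(SZ, SSSZ))
  →1  add(SZ, SSSZ)
  →2  S(add(Z, SSSZ))
  →3  S^4(Z)

Answer: DIFFERENT — A ⇓ S^10(Z), B ⇓ S^4(Z)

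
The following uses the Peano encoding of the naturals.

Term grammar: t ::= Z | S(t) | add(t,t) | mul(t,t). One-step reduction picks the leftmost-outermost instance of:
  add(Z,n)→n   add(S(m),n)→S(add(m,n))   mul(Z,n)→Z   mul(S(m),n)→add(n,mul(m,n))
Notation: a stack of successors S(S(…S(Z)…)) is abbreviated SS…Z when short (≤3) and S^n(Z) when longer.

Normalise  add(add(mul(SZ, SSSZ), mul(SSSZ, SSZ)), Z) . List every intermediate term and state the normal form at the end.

Answer: normal form = S^9(Z)  (in 33 steps)

Working:
  start: add(add(mul(SZ, SSSZ), mul(SSSZ, SSZ)), Z)
  [1] add(add(add(SSSZ, mul(Z, SSSZ)), mul(SSSZ, SSZ)), Z)
  [2] add(add(S(add(SSZ, mul(Z, SSSZ))), mul(SSSZ, SSZ)), Z)
  [3] add(S(add(add(SSZ, mul(Z, SSSZ)), mul(SSSZ, SSZ))), Z)
  [4] S(add(add(add(SSZ, mul(Z, SSSZ)), mul(SSSZ, SSZ)), Z))
  [5] S(add(add(S(add(SZ, mul(Z, SSSZ))), mul(SSSZ, SSZ)), Z))
  [6] S(add(S(add(add(SZ, mul(Z, SSSZ)), mul(SSSZ, SSZ))), Z))
  [7] S(S(add(add(add(SZ, mul(Z, SSSZ)), mul(SSSZ, SSZ)), Z)))
  [8] S(S(add(add(S(add(Z, mul(Z, SSSZ))), mul(SSSZ, SSZ)), Z)))
  [9] S(S(add(S(add(add(Z, mul(Z, SSSZ)), mul(SSSZ, SSZ))), Z)))
  [10] S(S(S(add(add(add(Z, mul(Z, SSSZ)), mul(SSSZ, SSZ)), Z))))
  [11] S(S(S(add(add(mul(Z, SSSZ), mul(SSSZ, SSZ)), Z))))
  [12] S(S(S(add(add(Z, mul(SSSZ, SSZ)), Z))))
  [13] S(S(S(add(mul(SSSZ, SSZ), Z))))
  [14] S(S(S(add(add(SSZ, mul(SSZ, SSZ)), Z))))
  [15] S(S(S(add(S(add(SZ, mul(SSZ, SSZ))), Z))))
  [16] S(S(S(S(add(add(SZ, mul(SSZ, SSZ)), Z)))))
  [17] S(S(S(S(add(S(add(Z, mul(SSZ, SSZ))), Z)))))
  [18] S(S(S(S(S(add(add(Z, mul(SSZ, SSZ)), Z))))))
  [19] S(S(S(S(S(add(mul(SSZ, SSZ), Z))))))
  [20] S(S(S(S(S(add(add(SSZ, mul(SZ, SSZ)), Z))))))
  [21] S(S(S(S(S(add(S(add(SZ, mul(SZ, SSZ))), Z))))))
  [22] S(S(S(S(S(S(add(add(SZ, mul(SZ, SSZ)), Z)))))))
  [23] S(S(S(S(S(S(add(S(add(Z, mul(SZ, SSZ))), Z)))))))
  [24] S(S(S(S(S(S(S(add(add(Z, mul(SZ, SSZ)), Z))))))))
  [25] S(S(S(S(S(S(S(add(mul(SZ, SSZ), Z))))))))
  [26] S(S(S(S(S(S(S(add(add(SSZ, mul(Z, SSZ)), Z))))))))
  [27] S(S(S(S(S(S(S(add(S(add(SZ, mul(Z, SSZ))), Z))))))))
  [28] S(S(S(S(S(S(S(S(add(add(SZ, mul(Z, SSZ)), Z)))))))))
  [29] S(S(S(S(S(S(S(S(add(S(add(Z, mul(Z, SSZ))), Z)))))))))
  [30] S(S(S(S(S(S(S(S(S(add(add(Z, mul(Z, SSZ)), Z))))))))))
  [31] S(S(S(S(S(S(S(S(S(add(mul(Z, SSZ), Z))))))))))
  [32] S(S(S(S(S(S(S(S(S(add(Z, Z))))))))))
  [33] S^9(Z)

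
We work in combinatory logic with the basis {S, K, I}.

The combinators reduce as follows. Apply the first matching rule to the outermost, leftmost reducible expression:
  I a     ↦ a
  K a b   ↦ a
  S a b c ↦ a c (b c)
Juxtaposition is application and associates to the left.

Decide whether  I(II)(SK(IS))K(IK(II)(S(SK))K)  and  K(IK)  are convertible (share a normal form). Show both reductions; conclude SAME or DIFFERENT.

Answer: SAME — A ⇓ KK, B ⇓ KK

Derivation:
Term A:
  start: I(II)(SK(IS))K(IK(II)(S(SK))K)
  step 1: II(SK(IS))K(IK(II)(S(SK))K)
  step 2: I(SK(IS))K(IK(II)(S(SK))K)
  step 3: SK(IS)K(IK(II)(S(SK))K)
  step 4: KK(ISK)(IK(II)(S(SK))K)
  step 5: K(IK(II)(S(SK))K)
  step 6: K(K(II)(S(SK))K)
  step 7: K(IIK)
  step 8: K(IK)
  step 9: KK

Term B:
  start: K(IK)
  step 1: KK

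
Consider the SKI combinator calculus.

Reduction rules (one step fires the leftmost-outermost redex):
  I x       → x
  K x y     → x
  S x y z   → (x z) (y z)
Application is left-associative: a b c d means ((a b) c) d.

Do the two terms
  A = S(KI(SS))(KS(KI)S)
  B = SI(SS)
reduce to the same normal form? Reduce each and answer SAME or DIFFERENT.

Term A:
  start: S(KI(SS))(KS(KI)S)
  →1  SI(KS(KI)S)
  →2  SI(SS)

Term B:
  start: SI(SS)

Answer: SAME — A ⇓ SI(SS), B ⇓ SI(SS)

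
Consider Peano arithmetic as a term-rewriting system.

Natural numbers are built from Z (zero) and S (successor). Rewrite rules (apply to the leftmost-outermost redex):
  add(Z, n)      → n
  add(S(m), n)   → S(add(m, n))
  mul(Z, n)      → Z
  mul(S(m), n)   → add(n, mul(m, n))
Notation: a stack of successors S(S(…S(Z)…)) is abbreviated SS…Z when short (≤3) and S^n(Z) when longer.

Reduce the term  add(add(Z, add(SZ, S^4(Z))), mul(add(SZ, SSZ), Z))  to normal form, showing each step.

Answer: normal form = S^5(Z)  (in 18 steps)

Derivation:
  start: add(add(Z, add(SZ, S^4(Z))), mul(add(SZ, SSZ), Z))
  [1] add(add(SZ, S^4(Z)), mul(add(SZ, SSZ), Z))
  [2] add(S(add(Z, S^4(Z))), mul(add(SZ, SSZ), Z))
  [3] S(add(add(Z, S^4(Z)), mul(add(SZ, SSZ), Z)))
  [4] S(add(S^4(Z), mul(add(SZ, SSZ), Z)))
  [5] S(S(add(SSSZ, mul(add(SZ, SSZ), Z))))
  [6] S(S(S(add(SSZ, mul(add(SZ, SSZ), Z)))))
  [7] S(S(S(S(add(SZ, mul(add(SZ, SSZ), Z))))))
  [8] S(S(S(S(S(add(Z, mul(add(SZ, SSZ), Z)))))))
  [9] S(S(S(S(S(mul(add(SZ, SSZ), Z))))))
  [10] S(S(S(S(S(mul(S(add(Z, SSZ)), Z))))))
  [11] S(S(S(S(S(add(Z, mul(add(Z, SSZ), Z)))))))
  [12] S(S(S(S(S(mul(add(Z, SSZ), Z))))))
  [13] S(S(S(S(S(mul(SSZ, Z))))))
  [14] S(S(S(S(S(add(Z, mul(SZ, Z)))))))
  [15] S(S(S(S(S(mul(SZ, Z))))))
  [16] S(S(S(S(S(add(Z, mul(Z, Z)))))))
  [17] S(S(S(S(S(mul(Z, Z))))))
  [18] S^5(Z)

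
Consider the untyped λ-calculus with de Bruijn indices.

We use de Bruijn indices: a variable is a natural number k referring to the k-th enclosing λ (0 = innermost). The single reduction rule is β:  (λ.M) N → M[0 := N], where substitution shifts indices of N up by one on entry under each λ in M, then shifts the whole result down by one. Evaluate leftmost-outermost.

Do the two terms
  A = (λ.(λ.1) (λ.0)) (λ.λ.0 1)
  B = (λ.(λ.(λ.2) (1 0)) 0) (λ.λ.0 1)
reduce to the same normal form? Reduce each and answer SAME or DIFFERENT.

Answer: SAME — A ⇓ λ.λ.0 1, B ⇓ λ.λ.0 1

Working:
Term A:
  start: (λ.(λ.1) (λ.0)) (λ.λ.0 1)
  [1] (λ.λ.λ.0 1) (λ.0)
  [2] λ.λ.0 1

Term B:
  start: (λ.(λ.(λ.2) (1 0)) 0) (λ.λ.0 1)
  [1] (λ.(λ.λ.λ.0 1) ((λ.λ.0 1) 0)) (λ.λ.0 1)
  [2] (λ.λ.λ.0 1) ((λ.λ.0 1) (λ.λ.0 1))
  [3] λ.λ.0 1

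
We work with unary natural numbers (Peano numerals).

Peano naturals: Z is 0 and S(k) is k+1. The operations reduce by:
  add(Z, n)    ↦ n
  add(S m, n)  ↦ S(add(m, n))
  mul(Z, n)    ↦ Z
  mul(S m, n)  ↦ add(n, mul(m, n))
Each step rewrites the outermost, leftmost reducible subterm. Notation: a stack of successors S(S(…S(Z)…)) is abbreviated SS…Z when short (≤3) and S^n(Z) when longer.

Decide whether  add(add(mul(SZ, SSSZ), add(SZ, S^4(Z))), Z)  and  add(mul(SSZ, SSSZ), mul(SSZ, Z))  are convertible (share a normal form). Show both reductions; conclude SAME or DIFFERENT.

Term A:
  start: add(add(mul(SZ, SSSZ), add(SZ, S^4(Z))), Z)
  [1] add(add(add(SSSZ, mul(Z, SSSZ)), add(SZ, S^4(Z))), Z)
  [2] add(add(S(add(SSZ, mul(Z, SSSZ))), add(SZ, S^4(Z))), Z)
  [3] add(S(add(add(SSZ, mul(Z, SSSZ)), add(SZ, S^4(Z)))), Z)
  [4] S(add(add(add(SSZ, mul(Z, SSSZ)), add(SZ, S^4(Z))), Z))
  [5] S(add(add(S(add(SZ, mul(Z, SSSZ))), add(SZ, S^4(Z))), Z))
  [6] S(add(S(add(add(SZ, mul(Z, SSSZ)), add(SZ, S^4(Z)))), Z))
  [7] S(S(add(add(add(SZ, mul(Z, SSSZ)), add(SZ, S^4(Z))), Z)))
  [8] S(S(add(add(S(add(Z, mul(Z, SSSZ))), add(SZ, S^4(Z))), Z)))
  [9] S(S(add(S(add(add(Z, mul(Z, SSSZ)), add(SZ, S^4(Z)))), Z)))
  [10] S(S(S(add(add(add(Z, mul(Z, SSSZ)), add(SZ, S^4(Z))), Z))))
  [11] S(S(S(add(add(mul(Z, SSSZ), add(SZ, S^4(Z))), Z))))
  [12] S(S(S(add(add(Z, add(SZ, S^4(Z))), Z))))
  [13] S(S(S(add(add(SZ, S^4(Z)), Z))))
  [14] S(S(S(add(S(add(Z, S^4(Z))), Z))))
  [15] S(S(S(S(add(add(Z, S^4(Z)), Z)))))
  [16] S(S(S(S(add(S^4(Z), Z)))))
  [17] S(S(S(S(S(add(SSSZ, Z))))))
  [18] S(S(S(S(S(S(add(SSZ, Z)))))))
  [19] S(S(S(S(S(S(S(add(SZ, Z))))))))
  [20] S(S(S(S(S(S(S(S(add(Z, Z)))))))))
  [21] S^8(Z)

Term B:
  start: add(mul(SSZ, SSSZ), mul(SSZ, Z))
  [1] add(add(SSSZ, mul(SZ, SSSZ)), mul(SSZ, Z))
  [2] add(S(add(SSZ, mul(SZ, SSSZ))), mul(SSZ, Z))
  [3] S(add(add(SSZ, mul(SZ, SSSZ)), mul(SSZ, Z)))
  [4] S(add(S(add(SZ, mul(SZ, SSSZ))), mul(SSZ, Z)))
  [5] S(S(add(add(SZ, mul(SZ, SSSZ)), mul(SSZ, Z))))
  [6] S(S(add(S(add(Z, mul(SZ, SSSZ))), mul(SSZ, Z))))
  [7] S(S(S(add(add(Z, mul(SZ, SSSZ)), mul(SSZ, Z)))))
  [8] S(S(S(add(mul(SZ, SSSZ), mul(SSZ, Z)))))
  [9] S(S(S(add(add(SSSZ, mul(Z, SSSZ)), mul(SSZ, Z)))))
  [10] S(S(S(add(S(add(SSZ, mul(Z, SSSZ))), mul(SSZ, Z)))))
  [11] S(S(S(S(add(add(SSZ, mul(Z, SSSZ)), mul(SSZ, Z))))))
  [12] S(S(S(S(add(S(add(SZ, mul(Z, SSSZ))), mul(SSZ, Z))))))
  [13] S(S(S(S(S(add(add(SZ, mul(Z, SSSZ)), mul(SSZ, Z)))))))
  [14] S(S(S(S(S(add(S(add(Z, mul(Z, SSSZ))), mul(SSZ, Z)))))))
  [15] S(S(S(S(S(S(add(add(Z, mul(Z, SSSZ)), mul(SSZ, Z))))))))
  [16] S(S(S(S(S(S(add(mul(Z, SSSZ), mul(SSZ, Z))))))))
  [17] S(S(S(S(S(S(add(Z, mul(SSZ, Z))))))))
  [18] S(S(S(S(S(S(mul(SSZ, Z)))))))
  [19] S(S(S(S(S(S(add(Z, mul(SZ, Z))))))))
  [20] S(S(S(S(S(S(mul(SZ, Z)))))))
  [21] S(S(S(S(S(S(add(Z, mul(Z, Z))))))))
  [22] S(S(S(S(S(S(mul(Z, Z)))))))
  [23] S^6(Z)

Answer: DIFFERENT — A ⇓ S^8(Z), B ⇓ S^6(Z)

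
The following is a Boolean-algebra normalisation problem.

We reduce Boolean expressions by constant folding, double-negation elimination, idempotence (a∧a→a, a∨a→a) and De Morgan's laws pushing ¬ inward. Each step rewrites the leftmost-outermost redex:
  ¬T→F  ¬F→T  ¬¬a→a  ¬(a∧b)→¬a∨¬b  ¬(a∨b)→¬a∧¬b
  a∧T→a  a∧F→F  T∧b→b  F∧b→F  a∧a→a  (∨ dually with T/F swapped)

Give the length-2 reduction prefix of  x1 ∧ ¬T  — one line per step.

  start: x1 ∧ ¬T
  step 1: x1 ∧ F
  step 2: F

Answer: after 2 steps: F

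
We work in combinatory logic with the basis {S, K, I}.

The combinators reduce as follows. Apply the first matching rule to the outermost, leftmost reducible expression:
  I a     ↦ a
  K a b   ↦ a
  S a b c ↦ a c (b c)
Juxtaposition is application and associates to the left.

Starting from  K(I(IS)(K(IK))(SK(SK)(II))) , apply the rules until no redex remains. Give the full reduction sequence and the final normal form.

  start: K(I(IS)(K(IK))(SK(SK)(II)))
  step 1: K(IS(K(IK))(SK(SK)(II)))
  step 2: K(S(K(IK))(SK(SK)(II)))
  step 3: K(S(KK)(SK(SK)(II)))
  step 4: K(S(KK)(K(II)(SK(II))))
  step 5: K(S(KK)(II))
  step 6: K(S(KK)I)

Answer: normal form = K(S(KK)I)  (in 6 steps)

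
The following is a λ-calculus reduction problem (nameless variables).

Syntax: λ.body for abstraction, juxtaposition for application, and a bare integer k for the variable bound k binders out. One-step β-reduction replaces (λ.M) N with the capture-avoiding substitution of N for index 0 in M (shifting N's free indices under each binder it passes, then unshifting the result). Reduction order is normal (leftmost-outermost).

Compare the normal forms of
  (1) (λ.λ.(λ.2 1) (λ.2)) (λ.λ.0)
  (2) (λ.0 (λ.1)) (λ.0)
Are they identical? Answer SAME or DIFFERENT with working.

Term A:
  start: (λ.λ.(λ.2 1) (λ.2)) (λ.λ.0)
  step 1: λ.(λ.(λ.λ.0) 1) (λ.λ.λ.0)
  step 2: λ.(λ.λ.0) 0
  step 3: λ.λ.0

Term B:
  start: (λ.0 (λ.1)) (λ.0)
  step 1: (λ.0) (λ.λ.0)
  step 2: λ.λ.0

Answer: SAME — A ⇓ λ.λ.0, B ⇓ λ.λ.0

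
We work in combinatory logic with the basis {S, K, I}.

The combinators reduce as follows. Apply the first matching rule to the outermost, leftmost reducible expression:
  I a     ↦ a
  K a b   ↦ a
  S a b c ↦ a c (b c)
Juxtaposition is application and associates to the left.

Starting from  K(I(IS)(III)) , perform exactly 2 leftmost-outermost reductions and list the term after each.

Answer: after 2 steps: K(S(III))

Reduction:
  start: K(I(IS)(III))
  →1  K(IS(III))
  →2  K(S(III))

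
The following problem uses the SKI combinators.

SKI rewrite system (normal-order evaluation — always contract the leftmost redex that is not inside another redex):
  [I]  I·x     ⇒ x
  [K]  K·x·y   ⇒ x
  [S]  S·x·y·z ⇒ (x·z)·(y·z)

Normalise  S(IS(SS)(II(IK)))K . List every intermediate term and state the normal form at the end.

  start: S(IS(SS)(II(IK)))K
  [1] S(S(SS)(II(IK)))K
  [2] S(S(SS)(I(IK)))K
  [3] S(S(SS)(IK))K
  [4] S(S(SS)K)K

Answer: normal form = S(S(SS)K)K  (in 4 steps)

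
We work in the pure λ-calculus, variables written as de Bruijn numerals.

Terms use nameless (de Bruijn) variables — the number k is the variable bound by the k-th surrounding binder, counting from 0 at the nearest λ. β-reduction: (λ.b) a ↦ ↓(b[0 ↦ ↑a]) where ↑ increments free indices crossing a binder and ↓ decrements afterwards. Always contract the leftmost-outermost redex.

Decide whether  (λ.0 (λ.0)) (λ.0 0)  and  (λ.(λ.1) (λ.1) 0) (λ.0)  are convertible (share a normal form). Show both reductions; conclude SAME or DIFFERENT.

Answer: SAME — A ⇓ λ.0, B ⇓ λ.0

Working:
Term A:
  start: (λ.0 (λ.0)) (λ.0 0)
  [1] (λ.0 0) (λ.0)
  [2] (λ.0) (λ.0)
  [3] λ.0

Term B:
  start: (λ.(λ.1) (λ.1) 0) (λ.0)
  [1] (λ.λ.0) (λ.λ.0) (λ.0)
  [2] (λ.0) (λ.0)
  [3] λ.0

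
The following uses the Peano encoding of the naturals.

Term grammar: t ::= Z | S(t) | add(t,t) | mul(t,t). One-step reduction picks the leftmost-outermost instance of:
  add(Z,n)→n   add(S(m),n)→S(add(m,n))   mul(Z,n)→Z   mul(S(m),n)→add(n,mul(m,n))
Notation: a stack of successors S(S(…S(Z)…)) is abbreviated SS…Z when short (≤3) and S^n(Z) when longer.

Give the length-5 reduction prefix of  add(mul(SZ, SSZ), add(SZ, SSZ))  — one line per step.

Answer: after 5 steps: S(S(add(add(Z, mul(Z, SSZ)), add(SZ, SSZ))))

Reduction:
  start: add(mul(SZ, SSZ), add(SZ, SSZ))
  step 1: add(add(SSZ, mul(Z, SSZ)), add(SZ, SSZ))
  step 2: add(S(add(SZ, mul(Z, SSZ))), add(SZ, SSZ))
  step 3: S(add(add(SZ, mul(Z, SSZ)), add(SZ, SSZ)))
  step 4: S(add(S(add(Z, mul(Z, SSZ))), add(SZ, SSZ)))
  step 5: S(S(add(add(Z, mul(Z, SSZ)), add(SZ, SSZ))))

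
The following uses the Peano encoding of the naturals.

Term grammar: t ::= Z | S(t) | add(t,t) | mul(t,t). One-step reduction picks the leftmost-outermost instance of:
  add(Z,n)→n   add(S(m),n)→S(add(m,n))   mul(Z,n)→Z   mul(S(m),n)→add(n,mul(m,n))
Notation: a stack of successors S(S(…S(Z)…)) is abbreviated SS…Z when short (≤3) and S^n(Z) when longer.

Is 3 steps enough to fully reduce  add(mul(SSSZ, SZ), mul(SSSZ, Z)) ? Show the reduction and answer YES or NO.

  start: add(mul(SSSZ, SZ), mul(SSSZ, Z))
  step 1: add(add(SZ, mul(SSZ, SZ)), mul(SSSZ, Z))
  step 2: add(S(add(Z, mul(SSZ, SZ))), mul(SSSZ, Z))
  step 3: S(add(add(Z, mul(SSZ, SZ)), mul(SSSZ, Z)))

Answer: NO — after 3 steps the term is S(add(add(Z, mul(SSZ, SZ)), mul(SSSZ, Z))), not yet normal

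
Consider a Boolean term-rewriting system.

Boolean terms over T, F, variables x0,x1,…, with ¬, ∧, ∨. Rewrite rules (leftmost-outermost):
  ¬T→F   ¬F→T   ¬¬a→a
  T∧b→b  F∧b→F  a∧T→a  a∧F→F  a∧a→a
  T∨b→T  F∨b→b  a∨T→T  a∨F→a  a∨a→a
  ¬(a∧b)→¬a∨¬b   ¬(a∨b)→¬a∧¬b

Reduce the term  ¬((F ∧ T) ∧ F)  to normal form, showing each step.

  start: ¬((F ∧ T) ∧ F)
  [1] ¬(F ∧ T) ∨ ¬F
  [2] (¬F ∨ ¬T) ∨ ¬F
  [3] (T ∨ ¬T) ∨ ¬F
  [4] T ∨ ¬F
  [5] T

Answer: normal form = T  (in 5 steps)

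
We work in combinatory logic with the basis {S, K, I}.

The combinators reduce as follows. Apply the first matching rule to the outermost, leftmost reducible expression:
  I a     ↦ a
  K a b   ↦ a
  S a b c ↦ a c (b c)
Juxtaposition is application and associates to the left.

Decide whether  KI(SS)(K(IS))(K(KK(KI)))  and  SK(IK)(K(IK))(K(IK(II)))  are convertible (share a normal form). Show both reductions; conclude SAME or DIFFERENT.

Term A:
  start: KI(SS)(K(IS))(K(KK(KI)))
  →1  I(K(IS))(K(KK(KI)))
  →2  K(IS)(K(KK(KI)))
  →3  IS
  →4  S

Term B:
  start: SK(IK)(K(IK))(K(IK(II)))
  →1  K(K(IK))(IK(K(IK)))(K(IK(II)))
  →2  K(IK)(K(IK(II)))
  →3  IK
  →4  K

Answer: DIFFERENT — A ⇓ S, B ⇓ K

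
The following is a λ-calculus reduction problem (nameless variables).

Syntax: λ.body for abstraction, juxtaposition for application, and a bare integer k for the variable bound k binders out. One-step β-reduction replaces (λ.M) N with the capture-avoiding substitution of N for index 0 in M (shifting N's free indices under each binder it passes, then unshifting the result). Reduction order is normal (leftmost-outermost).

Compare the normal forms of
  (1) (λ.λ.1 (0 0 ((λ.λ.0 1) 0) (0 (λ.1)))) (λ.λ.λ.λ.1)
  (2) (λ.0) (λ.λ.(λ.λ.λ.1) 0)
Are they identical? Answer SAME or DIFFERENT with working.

Term A:
  start: (λ.λ.1 (0 0 ((λ.λ.0 1) 0) (0 (λ.1)))) (λ.λ.λ.λ.1)
  step 1: λ.(λ.λ.λ.λ.1) (0 0 ((λ.λ.0 1) 0) (0 (λ.1)))
  step 2: λ.λ.λ.λ.1

Term B:
  start: (λ.0) (λ.λ.(λ.λ.λ.1) 0)
  step 1: λ.λ.(λ.λ.λ.1) 0
  step 2: λ.λ.λ.λ.1

Answer: SAME — A ⇓ λ.λ.λ.λ.1, B ⇓ λ.λ.λ.λ.1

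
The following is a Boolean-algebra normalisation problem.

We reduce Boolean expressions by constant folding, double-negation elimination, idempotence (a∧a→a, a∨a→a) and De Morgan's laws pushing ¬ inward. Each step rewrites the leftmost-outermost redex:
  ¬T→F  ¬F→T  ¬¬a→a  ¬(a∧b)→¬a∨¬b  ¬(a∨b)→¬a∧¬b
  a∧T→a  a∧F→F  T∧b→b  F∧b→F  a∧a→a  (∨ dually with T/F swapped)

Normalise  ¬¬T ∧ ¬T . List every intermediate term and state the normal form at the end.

  start: ¬¬T ∧ ¬T
  step 1: T ∧ ¬T
  step 2: ¬T
  step 3: F

Answer: normal form = F  (in 3 steps)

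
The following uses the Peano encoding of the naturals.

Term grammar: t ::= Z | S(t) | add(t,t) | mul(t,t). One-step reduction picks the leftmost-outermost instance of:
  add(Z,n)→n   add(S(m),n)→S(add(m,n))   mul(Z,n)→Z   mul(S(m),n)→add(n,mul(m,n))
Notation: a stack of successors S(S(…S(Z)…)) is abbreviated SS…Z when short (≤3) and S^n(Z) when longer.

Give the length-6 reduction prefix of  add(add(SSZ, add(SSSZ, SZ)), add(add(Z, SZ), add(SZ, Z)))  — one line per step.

  start: add(add(SSZ, add(SSSZ, SZ)), add(add(Z, SZ), add(SZ, Z)))
  step 1: add(S(add(SZ, add(SSSZ, SZ))), add(add(Z, SZ), add(SZ, Z)))
  step 2: S(add(add(SZ, add(SSSZ, SZ)), add(add(Z, SZ), add(SZ, Z))))
  step 3: S(add(S(add(Z, add(SSSZ, SZ))), add(add(Z, SZ), add(SZ, Z))))
  step 4: S(S(add(add(Z, add(SSSZ, SZ)), add(add(Z, SZ), add(SZ, Z)))))
  step 5: S(S(add(add(SSSZ, SZ), add(add(Z, SZ), add(SZ, Z)))))
  step 6: S(S(add(S(add(SSZ, SZ)), add(add(Z, SZ), add(SZ, Z)))))

Answer: after 6 steps: S(S(add(S(add(SSZ, SZ)), add(add(Z, SZ), add(SZ, Z)))))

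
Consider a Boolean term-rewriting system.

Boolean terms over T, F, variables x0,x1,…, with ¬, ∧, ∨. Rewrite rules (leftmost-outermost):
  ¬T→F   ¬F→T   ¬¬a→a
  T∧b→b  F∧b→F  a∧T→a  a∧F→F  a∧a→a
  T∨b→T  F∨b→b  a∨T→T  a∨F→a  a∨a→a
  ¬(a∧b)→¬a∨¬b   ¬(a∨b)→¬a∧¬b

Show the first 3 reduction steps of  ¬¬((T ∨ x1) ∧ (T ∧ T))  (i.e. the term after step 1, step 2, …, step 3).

Answer: after 3 steps: T ∧ T

Reduction:
  start: ¬¬((T ∨ x1) ∧ (T ∧ T))
  step 1: (T ∨ x1) ∧ (T ∧ T)
  step 2: T ∧ (T ∧ T)
  step 3: T ∧ T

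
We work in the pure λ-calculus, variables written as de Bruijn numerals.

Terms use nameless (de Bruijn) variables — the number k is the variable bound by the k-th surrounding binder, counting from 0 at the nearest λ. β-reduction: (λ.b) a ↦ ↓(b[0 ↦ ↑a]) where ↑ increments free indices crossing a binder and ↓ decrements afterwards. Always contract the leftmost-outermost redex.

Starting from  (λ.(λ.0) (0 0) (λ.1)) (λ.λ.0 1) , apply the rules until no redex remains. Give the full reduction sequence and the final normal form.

  start: (λ.(λ.0) (0 0) (λ.1)) (λ.λ.0 1)
  step 1: (λ.0) ((λ.λ.0 1) (λ.λ.0 1)) (λ.λ.λ.0 1)
  step 2: (λ.λ.0 1) (λ.λ.0 1) (λ.λ.λ.0 1)
  step 3: (λ.0 (λ.λ.0 1)) (λ.λ.λ.0 1)
  step 4: (λ.λ.λ.0 1) (λ.λ.0 1)
  step 5: λ.λ.0 1

Answer: normal form = λ.λ.0 1  (in 5 steps)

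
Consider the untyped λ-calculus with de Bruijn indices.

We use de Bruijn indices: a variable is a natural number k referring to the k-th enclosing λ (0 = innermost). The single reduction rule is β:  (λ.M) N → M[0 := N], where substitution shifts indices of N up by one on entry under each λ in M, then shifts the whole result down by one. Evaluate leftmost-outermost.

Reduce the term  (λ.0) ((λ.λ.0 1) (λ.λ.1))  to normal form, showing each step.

Answer: normal form = λ.0 (λ.λ.1)  (in 2 steps)

Reduction:
  start: (λ.0) ((λ.λ.0 1) (λ.λ.1))
  →1  (λ.λ.0 1) (λ.λ.1)
  →2  λ.0 (λ.λ.1)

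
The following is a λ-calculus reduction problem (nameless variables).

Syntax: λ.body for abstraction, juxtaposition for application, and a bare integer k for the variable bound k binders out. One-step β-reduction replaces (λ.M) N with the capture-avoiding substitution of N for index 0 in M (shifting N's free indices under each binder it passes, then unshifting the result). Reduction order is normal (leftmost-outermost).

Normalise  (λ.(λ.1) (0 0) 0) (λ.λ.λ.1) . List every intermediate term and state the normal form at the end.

Answer: normal form = λ.λ.1  (in 3 steps)

Working:
  start: (λ.(λ.1) (0 0) 0) (λ.λ.λ.1)
  →1  (λ.λ.λ.λ.1) ((λ.λ.λ.1) (λ.λ.λ.1)) (λ.λ.λ.1)
  →2  (λ.λ.λ.1) (λ.λ.λ.1)
  →3  λ.λ.1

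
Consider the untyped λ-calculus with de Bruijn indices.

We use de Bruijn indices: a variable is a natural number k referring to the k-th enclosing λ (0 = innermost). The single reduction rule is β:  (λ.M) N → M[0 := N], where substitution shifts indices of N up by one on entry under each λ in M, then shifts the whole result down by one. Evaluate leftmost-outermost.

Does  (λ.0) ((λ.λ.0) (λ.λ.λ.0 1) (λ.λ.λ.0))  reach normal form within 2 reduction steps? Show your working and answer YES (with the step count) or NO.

  start: (λ.0) ((λ.λ.0) (λ.λ.λ.0 1) (λ.λ.λ.0))
  →1  (λ.λ.0) (λ.λ.λ.0 1) (λ.λ.λ.0)
  →2  (λ.0) (λ.λ.λ.0)

Answer: NO — after 2 steps the term is (λ.0) (λ.λ.λ.0), not yet normal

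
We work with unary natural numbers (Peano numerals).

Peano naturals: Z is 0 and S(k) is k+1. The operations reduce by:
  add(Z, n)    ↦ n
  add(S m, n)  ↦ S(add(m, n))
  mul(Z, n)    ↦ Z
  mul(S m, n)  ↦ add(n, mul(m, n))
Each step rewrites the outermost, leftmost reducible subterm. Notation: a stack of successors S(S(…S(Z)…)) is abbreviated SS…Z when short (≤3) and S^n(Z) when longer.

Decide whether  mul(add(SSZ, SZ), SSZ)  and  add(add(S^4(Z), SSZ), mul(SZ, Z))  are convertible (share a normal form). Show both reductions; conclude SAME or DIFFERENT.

Term A:
  start: mul(add(SSZ, SZ), SSZ)
  step 1: mul(S(add(SZ, SZ)), SSZ)
  step 2: add(SSZ, mul(add(SZ, SZ), SSZ))
  step 3: S(add(SZ, mul(add(SZ, SZ), SSZ)))
  step 4: S(S(add(Z, mul(add(SZ, SZ), SSZ))))
  step 5: S(S(mul(add(SZ, SZ), SSZ)))
  step 6: S(S(mul(S(add(Z, SZ)), SSZ)))
  step 7: S(S(add(SSZ, mul(add(Z, SZ), SSZ))))
  step 8: S(S(S(add(SZ, mul(add(Z, SZ), SSZ)))))
  step 9: S(S(S(S(add(Z, mul(add(Z, SZ), SSZ))))))
  step 10: S(S(S(S(mul(add(Z, SZ), SSZ)))))
  step 11: S(S(S(S(mul(SZ, SSZ)))))
  step 12: S(S(S(S(add(SSZ, mul(Z, SSZ))))))
  step 13: S(S(S(S(S(add(SZ, mul(Z, SSZ)))))))
  step 14: S(S(S(S(S(S(add(Z, mul(Z, SSZ))))))))
  step 15: S(S(S(S(S(S(mul(Z, SSZ)))))))
  step 16: S^6(Z)

Term B:
  start: add(add(S^4(Z), SSZ), mul(SZ, Z))
  step 1: add(S(add(SSSZ, SSZ)), mul(SZ, Z))
  step 2: S(add(add(SSSZ, SSZ), mul(SZ, Z)))
  step 3: S(add(S(add(SSZ, SSZ)), mul(SZ, Z)))
  step 4: S(S(add(add(SSZ, SSZ), mul(SZ, Z))))
  step 5: S(S(add(S(add(SZ, SSZ)), mul(SZ, Z))))
  step 6: S(S(S(add(add(SZ, SSZ), mul(SZ, Z)))))
  step 7: S(S(S(add(S(add(Z, SSZ)), mul(SZ, Z)))))
  step 8: S(S(S(S(add(add(Z, SSZ), mul(SZ, Z))))))
  step 9: S(S(S(S(add(SSZ, mul(SZ, Z))))))
  step 10: S(S(S(S(S(add(SZ, mul(SZ, Z)))))))
  step 11: S(S(S(S(S(S(add(Z, mul(SZ, Z))))))))
  step 12: S(S(S(S(S(S(mul(SZ, Z)))))))
  step 13: S(S(S(S(S(S(add(Z, mul(Z, Z))))))))
  step 14: S(S(S(S(S(S(mul(Z, Z)))))))
  step 15: S^6(Z)

Answer: SAME — A ⇓ S^6(Z), B ⇓ S^6(Z)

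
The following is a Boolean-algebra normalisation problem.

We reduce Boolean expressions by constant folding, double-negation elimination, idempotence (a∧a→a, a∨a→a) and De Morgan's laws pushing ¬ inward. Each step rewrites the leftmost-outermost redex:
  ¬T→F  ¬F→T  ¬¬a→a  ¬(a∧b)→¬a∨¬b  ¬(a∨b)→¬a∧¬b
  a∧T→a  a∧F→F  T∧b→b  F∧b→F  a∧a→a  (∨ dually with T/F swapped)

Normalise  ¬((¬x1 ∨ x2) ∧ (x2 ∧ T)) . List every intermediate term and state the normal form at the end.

Answer: normal form = (x1 ∧ ¬x2) ∨ ¬x2  (in 6 steps)

Derivation:
  start: ¬((¬x1 ∨ x2) ∧ (x2 ∧ T))
  [1] ¬(¬x1 ∨ x2) ∨ ¬(x2 ∧ T)
  [2] (¬¬x1 ∧ ¬x2) ∨ ¬(x2 ∧ T)
  [3] (x1 ∧ ¬x2) ∨ ¬(x2 ∧ T)
  [4] (x1 ∧ ¬x2) ∨ (¬x2 ∨ ¬T)
  [5] (x1 ∧ ¬x2) ∨ (¬x2 ∨ F)
  [6] (x1 ∧ ¬x2) ∨ ¬x2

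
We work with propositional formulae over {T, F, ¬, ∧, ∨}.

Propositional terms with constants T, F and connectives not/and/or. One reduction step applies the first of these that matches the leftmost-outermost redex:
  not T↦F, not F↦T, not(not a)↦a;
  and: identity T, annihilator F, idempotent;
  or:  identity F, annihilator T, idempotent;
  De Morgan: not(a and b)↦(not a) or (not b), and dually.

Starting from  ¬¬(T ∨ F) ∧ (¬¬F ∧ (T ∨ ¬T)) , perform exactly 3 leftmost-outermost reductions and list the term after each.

Answer: after 3 steps: ¬¬F ∧ (T ∨ ¬T)

Reduction:
  start: ¬¬(T ∨ F) ∧ (¬¬F ∧ (T ∨ ¬T))
  [1] (T ∨ F) ∧ (¬¬F ∧ (T ∨ ¬T))
  [2] T ∧ (¬¬F ∧ (T ∨ ¬T))
  [3] ¬¬F ∧ (T ∨ ¬T)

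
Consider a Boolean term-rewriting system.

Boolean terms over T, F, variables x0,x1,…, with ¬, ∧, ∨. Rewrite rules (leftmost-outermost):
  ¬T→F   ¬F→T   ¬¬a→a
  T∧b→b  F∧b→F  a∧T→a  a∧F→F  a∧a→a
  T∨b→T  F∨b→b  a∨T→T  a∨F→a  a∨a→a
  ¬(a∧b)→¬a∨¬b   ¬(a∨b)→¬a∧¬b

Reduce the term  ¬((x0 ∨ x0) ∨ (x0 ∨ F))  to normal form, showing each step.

  start: ¬((x0 ∨ x0) ∨ (x0 ∨ F))
  step 1: ¬(x0 ∨ x0) ∧ ¬(x0 ∨ F)
  step 2: (¬x0 ∧ ¬x0) ∧ ¬(x0 ∨ F)
  step 3: ¬x0 ∧ ¬(x0 ∨ F)
  step 4: ¬x0 ∧ (¬x0 ∧ ¬F)
  step 5: ¬x0 ∧ (¬x0 ∧ T)
  step 6: ¬x0 ∧ ¬x0
  step 7: ¬x0

Answer: normal form = ¬x0  (in 7 steps)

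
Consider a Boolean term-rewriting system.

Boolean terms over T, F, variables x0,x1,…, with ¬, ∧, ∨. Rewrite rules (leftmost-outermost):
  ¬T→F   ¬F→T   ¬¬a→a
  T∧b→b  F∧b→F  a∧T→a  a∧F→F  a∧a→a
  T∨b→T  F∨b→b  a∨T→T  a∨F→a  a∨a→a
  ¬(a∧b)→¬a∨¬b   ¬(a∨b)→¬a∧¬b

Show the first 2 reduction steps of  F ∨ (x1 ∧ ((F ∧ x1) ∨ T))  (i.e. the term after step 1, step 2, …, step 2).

Answer: after 2 steps: x1 ∧ T

Reduction:
  start: F ∨ (x1 ∧ ((F ∧ x1) ∨ T))
  [1] x1 ∧ ((F ∧ x1) ∨ T)
  [2] x1 ∧ T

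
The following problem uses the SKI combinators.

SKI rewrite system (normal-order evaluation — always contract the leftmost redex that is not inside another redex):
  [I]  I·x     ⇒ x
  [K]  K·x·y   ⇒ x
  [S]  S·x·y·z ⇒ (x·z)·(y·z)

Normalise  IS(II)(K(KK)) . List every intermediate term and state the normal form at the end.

Answer: normal form = SI(K(KK))  (in 2 steps)

Reduction:
  start: IS(II)(K(KK))
  step 1: S(II)(K(KK))
  step 2: SI(K(KK))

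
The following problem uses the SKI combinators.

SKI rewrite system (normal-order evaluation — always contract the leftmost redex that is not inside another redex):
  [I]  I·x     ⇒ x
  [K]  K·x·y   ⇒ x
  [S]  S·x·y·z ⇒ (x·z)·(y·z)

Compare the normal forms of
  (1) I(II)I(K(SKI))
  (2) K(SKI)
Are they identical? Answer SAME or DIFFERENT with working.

Term A:
  start: I(II)I(K(SKI))
  step 1: III(K(SKI))
  step 2: II(K(SKI))
  step 3: I(K(SKI))
  step 4: K(SKI)

Term B:
  start: K(SKI)

Answer: SAME — A ⇓ K(SKI), B ⇓ K(SKI)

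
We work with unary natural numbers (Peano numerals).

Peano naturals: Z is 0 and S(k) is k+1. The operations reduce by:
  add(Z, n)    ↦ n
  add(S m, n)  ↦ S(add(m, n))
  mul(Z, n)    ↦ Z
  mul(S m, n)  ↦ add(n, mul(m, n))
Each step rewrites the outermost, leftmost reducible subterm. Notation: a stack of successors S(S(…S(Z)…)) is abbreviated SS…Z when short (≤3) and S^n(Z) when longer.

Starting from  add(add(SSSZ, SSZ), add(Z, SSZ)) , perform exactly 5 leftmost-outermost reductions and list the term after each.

Answer: after 5 steps: S(S(add(S(add(Z, SSZ)), add(Z, SSZ))))

Working:
  start: add(add(SSSZ, SSZ), add(Z, SSZ))
  →1  add(S(add(SSZ, SSZ)), add(Z, SSZ))
  →2  S(add(add(SSZ, SSZ), add(Z, SSZ)))
  →3  S(add(S(add(SZ, SSZ)), add(Z, SSZ)))
  →4  S(S(add(add(SZ, SSZ), add(Z, SSZ))))
  →5  S(S(add(S(add(Z, SSZ)), add(Z, SSZ))))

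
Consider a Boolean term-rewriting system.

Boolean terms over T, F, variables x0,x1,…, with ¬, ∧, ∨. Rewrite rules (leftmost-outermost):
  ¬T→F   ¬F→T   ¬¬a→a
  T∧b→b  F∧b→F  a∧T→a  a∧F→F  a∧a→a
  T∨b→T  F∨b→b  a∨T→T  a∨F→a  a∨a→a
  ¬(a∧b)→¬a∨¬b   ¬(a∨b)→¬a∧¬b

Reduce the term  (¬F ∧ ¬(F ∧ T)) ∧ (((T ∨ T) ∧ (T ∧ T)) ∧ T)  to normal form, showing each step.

Answer: normal form = T  (in 10 steps)

Derivation:
  start: (¬F ∧ ¬(F ∧ T)) ∧ (((T ∨ T) ∧ (T ∧ T)) ∧ T)
  →1  (T ∧ ¬(F ∧ T)) ∧ (((T ∨ T) ∧ (T ∧ T)) ∧ T)
  →2  ¬(F ∧ T) ∧ (((T ∨ T) ∧ (T ∧ T)) ∧ T)
  →3  (¬F ∨ ¬T) ∧ (((T ∨ T) ∧ (T ∧ T)) ∧ T)
  →4  (T ∨ ¬T) ∧ (((T ∨ T) ∧ (T ∧ T)) ∧ T)
  →5  T ∧ (((T ∨ T) ∧ (T ∧ T)) ∧ T)
  →6  ((T ∨ T) ∧ (T ∧ T)) ∧ T
  →7  (T ∨ T) ∧ (T ∧ T)
  →8  T ∧ (T ∧ T)
  →9  T ∧ T
  →10  T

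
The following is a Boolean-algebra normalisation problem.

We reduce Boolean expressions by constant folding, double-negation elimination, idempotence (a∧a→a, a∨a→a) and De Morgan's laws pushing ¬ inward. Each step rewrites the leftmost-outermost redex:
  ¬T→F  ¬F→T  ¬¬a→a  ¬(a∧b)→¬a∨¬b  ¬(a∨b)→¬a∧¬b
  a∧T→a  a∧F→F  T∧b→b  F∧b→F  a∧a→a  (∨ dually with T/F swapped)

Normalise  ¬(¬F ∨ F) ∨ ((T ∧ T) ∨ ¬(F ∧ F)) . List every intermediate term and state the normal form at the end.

  start: ¬(¬F ∨ F) ∨ ((T ∧ T) ∨ ¬(F ∧ F))
  →1  (¬¬F ∧ ¬F) ∨ ((T ∧ T) ∨ ¬(F ∧ F))
  →2  (F ∧ ¬F) ∨ ((T ∧ T) ∨ ¬(F ∧ F))
  →3  F ∨ ((T ∧ T) ∨ ¬(F ∧ F))
  →4  (T ∧ T) ∨ ¬(F ∧ F)
  →5  T ∨ ¬(F ∧ F)
  →6  T

Answer: normal form = T  (in 6 steps)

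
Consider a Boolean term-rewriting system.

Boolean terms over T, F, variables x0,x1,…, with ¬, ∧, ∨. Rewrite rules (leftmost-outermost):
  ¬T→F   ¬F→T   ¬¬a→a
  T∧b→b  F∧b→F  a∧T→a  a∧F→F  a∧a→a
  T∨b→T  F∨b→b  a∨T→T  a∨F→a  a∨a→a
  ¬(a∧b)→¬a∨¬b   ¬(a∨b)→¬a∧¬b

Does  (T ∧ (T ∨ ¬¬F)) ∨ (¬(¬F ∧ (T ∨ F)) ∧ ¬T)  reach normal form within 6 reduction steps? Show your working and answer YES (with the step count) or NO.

Answer: YES — reaches normal form T in 3 ≤ 6 steps

Working:
  start: (T ∧ (T ∨ ¬¬F)) ∨ (¬(¬F ∧ (T ∨ F)) ∧ ¬T)
  step 1: (T ∨ ¬¬F) ∨ (¬(¬F ∧ (T ∨ F)) ∧ ¬T)
  step 2: T ∨ (¬(¬F ∧ (T ∨ F)) ∧ ¬T)
  step 3: T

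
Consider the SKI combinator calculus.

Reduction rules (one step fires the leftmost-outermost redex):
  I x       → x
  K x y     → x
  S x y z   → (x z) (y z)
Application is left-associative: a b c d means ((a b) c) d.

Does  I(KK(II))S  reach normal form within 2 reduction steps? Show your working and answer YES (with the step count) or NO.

Answer: YES — reaches normal form KS in 2 ≤ 2 steps

Reduction:
  start: I(KK(II))S
  →1  KK(II)S
  →2  KS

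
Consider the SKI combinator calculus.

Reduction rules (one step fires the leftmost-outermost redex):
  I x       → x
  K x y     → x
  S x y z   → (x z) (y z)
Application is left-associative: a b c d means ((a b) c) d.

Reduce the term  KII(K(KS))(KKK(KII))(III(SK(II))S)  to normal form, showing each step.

  start: KII(K(KS))(KKK(KII))(III(SK(II))S)
  [1] I(K(KS))(KKK(KII))(III(SK(II))S)
  [2] K(KS)(KKK(KII))(III(SK(II))S)
  [3] KS(III(SK(II))S)
  [4] S

Answer: normal form = S  (in 4 steps)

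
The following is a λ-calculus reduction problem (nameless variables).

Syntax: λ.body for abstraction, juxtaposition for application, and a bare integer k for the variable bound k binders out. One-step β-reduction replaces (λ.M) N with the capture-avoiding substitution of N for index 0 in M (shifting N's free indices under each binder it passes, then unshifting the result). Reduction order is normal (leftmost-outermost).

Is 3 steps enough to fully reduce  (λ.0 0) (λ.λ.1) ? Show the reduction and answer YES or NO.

Answer: YES — reaches normal form λ.λ.λ.1 in 2 ≤ 3 steps

Reduction:
  start: (λ.0 0) (λ.λ.1)
  →1  (λ.λ.1) (λ.λ.1)
  →2  λ.λ.λ.1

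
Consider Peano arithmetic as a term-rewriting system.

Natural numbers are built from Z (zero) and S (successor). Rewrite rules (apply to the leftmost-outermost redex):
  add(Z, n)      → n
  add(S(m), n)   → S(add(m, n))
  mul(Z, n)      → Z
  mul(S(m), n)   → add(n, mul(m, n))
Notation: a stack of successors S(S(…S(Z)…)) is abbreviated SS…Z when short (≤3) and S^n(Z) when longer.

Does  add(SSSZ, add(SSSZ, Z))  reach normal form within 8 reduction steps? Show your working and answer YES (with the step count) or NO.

Answer: YES — reaches normal form S^6(Z) in 8 ≤ 8 steps

Derivation:
  start: add(SSSZ, add(SSSZ, Z))
  step 1: S(add(SSZ, add(SSSZ, Z)))
  step 2: S(S(add(SZ, add(SSSZ, Z))))
  step 3: S(S(S(add(Z, add(SSSZ, Z)))))
  step 4: S(S(S(add(SSSZ, Z))))
  step 5: S(S(S(S(add(SSZ, Z)))))
  step 6: S(S(S(S(S(add(SZ, Z))))))
  step 7: S(S(S(S(S(S(add(Z, Z)))))))
  step 8: S^6(Z)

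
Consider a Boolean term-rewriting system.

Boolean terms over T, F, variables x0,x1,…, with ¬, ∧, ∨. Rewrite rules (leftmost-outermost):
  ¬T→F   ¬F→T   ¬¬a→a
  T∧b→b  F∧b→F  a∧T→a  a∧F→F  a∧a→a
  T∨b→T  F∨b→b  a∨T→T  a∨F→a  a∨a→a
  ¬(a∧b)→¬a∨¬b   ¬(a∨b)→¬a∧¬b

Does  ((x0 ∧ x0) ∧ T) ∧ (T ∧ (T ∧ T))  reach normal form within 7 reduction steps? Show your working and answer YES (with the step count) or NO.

Answer: YES — reaches normal form x0 in 5 ≤ 7 steps

Reduction:
  start: ((x0 ∧ x0) ∧ T) ∧ (T ∧ (T ∧ T))
  step 1: (x0 ∧ x0) ∧ (T ∧ (T ∧ T))
  step 2: x0 ∧ (T ∧ (T ∧ T))
  step 3: x0 ∧ (T ∧ T)
  step 4: x0 ∧ T
  step 5: x0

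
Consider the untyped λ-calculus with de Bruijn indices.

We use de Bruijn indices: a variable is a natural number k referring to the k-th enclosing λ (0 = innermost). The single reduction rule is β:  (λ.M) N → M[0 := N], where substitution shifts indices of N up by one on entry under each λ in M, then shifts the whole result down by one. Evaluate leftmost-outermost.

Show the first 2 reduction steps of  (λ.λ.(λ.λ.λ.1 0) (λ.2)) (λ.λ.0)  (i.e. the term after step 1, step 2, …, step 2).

Answer: after 2 steps: λ.λ.λ.1 0

Reduction:
  start: (λ.λ.(λ.λ.λ.1 0) (λ.2)) (λ.λ.0)
  [1] λ.(λ.λ.λ.1 0) (λ.λ.λ.0)
  [2] λ.λ.λ.1 0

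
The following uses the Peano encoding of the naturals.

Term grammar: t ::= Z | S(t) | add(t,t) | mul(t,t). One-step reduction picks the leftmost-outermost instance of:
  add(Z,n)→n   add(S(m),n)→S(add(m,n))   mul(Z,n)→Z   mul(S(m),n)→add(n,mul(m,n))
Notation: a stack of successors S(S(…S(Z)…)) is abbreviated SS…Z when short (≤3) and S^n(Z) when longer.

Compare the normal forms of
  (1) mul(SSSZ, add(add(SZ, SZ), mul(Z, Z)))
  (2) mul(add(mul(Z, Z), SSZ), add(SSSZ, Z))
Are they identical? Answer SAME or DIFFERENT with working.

Answer: SAME — A ⇓ S^6(Z), B ⇓ S^6(Z)

Derivation:
Term A:
  start: mul(SSSZ, add(add(SZ, SZ), mul(Z, Z)))
  [1] add(add(add(SZ, SZ), mul(Z, Z)), mul(SSZ, add(add(SZ, SZ), mul(Z, Z))))
  [2] add(add(S(add(Z, SZ)), mul(Z, Z)), mul(SSZ, add(add(SZ, SZ), mul(Z, Z))))
  [3] add(S(add(add(Z, SZ), mul(Z, Z))), mul(SSZ, add(add(SZ, SZ), mul(Z, Z))))
  [4] S(add(add(add(Z, SZ), mul(Z, Z)), mul(SSZ, add(add(SZ, SZ), mul(Z, Z)))))
  [5] S(add(add(SZ, mul(Z, Z)), mul(SSZ, add(add(SZ, SZ), mul(Z, Z)))))
  [6] S(add(S(add(Z, mul(Z, Z))), mul(SSZ, add(add(SZ, SZ), mul(Z, Z)))))
  [7] S(S(add(add(Z, mul(Z, Z)), mul(SSZ, add(add(SZ, SZ), mul(Z, Z))))))
  [8] S(S(add(mul(Z, Z), mul(SSZ, add(add(SZ, SZ), mul(Z, Z))))))
  [9] S(S(add(Z, mul(SSZ, add(add(SZ, SZ), mul(Z, Z))))))
  [10] S(S(mul(SSZ, add(add(SZ, SZ), mul(Z, Z)))))
  [11] S(S(add(add(add(SZ, SZ), mul(Z, Z)), mul(SZ, add(add(SZ, SZ), mul(Z, Z))))))
  [12] S(S(add(add(S(add(Z, SZ)), mul(Z, Z)), mul(SZ, add(add(SZ, SZ), mul(Z, Z))))))
  [13] S(S(add(S(add(add(Z, SZ), mul(Z, Z))), mul(SZ, add(add(SZ, SZ), mul(Z, Z))))))
  [14] S(S(S(add(add(add(Z, SZ), mul(Z, Z)), mul(SZ, add(add(SZ, SZ), mul(Z, Z)))))))
  [15] S(S(S(add(add(SZ, mul(Z, Z)), mul(SZ, add(add(SZ, SZ), mul(Z, Z)))))))
  [16] S(S(S(add(S(add(Z, mul(Z, Z))), mul(SZ, add(add(SZ, SZ), mul(Z, Z)))))))
  [17] S(S(S(S(add(add(Z, mul(Z, Z)), mul(SZ, add(add(SZ, SZ), mul(Z, Z))))))))
  [18] S(S(S(S(add(mul(Z, Z), mul(SZ, add(add(SZ, SZ), mul(Z, Z))))))))
  [19] S(S(S(S(add(Z, mul(SZ, add(add(SZ, SZ), mul(Z, Z))))))))
  [20] S(S(S(S(mul(SZ, add(add(SZ, SZ), mul(Z, Z)))))))
  [21] S(S(S(S(add(add(add(SZ, SZ), mul(Z, Z)), mul(Z, add(add(SZ, SZ), mul(Z, Z))))))))
  [22] S(S(S(S(add(add(S(add(Z, SZ)), mul(Z, Z)), mul(Z, add(add(SZ, SZ), mul(Z, Z))))))))
  [23] S(S(S(S(add(S(add(add(Z, SZ), mul(Z, Z))), mul(Z, add(add(SZ, SZ), mul(Z, Z))))))))
  [24] S(S(S(S(S(add(add(add(Z, SZ), mul(Z, Z)), mul(Z, add(add(SZ, SZ), mul(Z, Z)))))))))
  [25] S(S(S(S(S(add(add(SZ, mul(Z, Z)), mul(Z, add(add(SZ, SZ), mul(Z, Z)))))))))
  [26] S(S(S(S(S(add(S(add(Z, mul(Z, Z))), mul(Z, add(add(SZ, SZ), mul(Z, Z)))))))))
  [27] S(S(S(S(S(S(add(add(Z, mul(Z, Z)), mul(Z, add(add(SZ, SZ), mul(Z, Z))))))))))
  [28] S(S(S(S(S(S(add(mul(Z, Z), mul(Z, add(add(SZ, SZ), mul(Z, Z))))))))))
  [29] S(S(S(S(S(S(add(Z, mul(Z, add(add(SZ, SZ), mul(Z, Z))))))))))
  [30] S(S(S(S(S(S(mul(Z, add(add(SZ, SZ), mul(Z, Z)))))))))
  [31] S^6(Z)

Term B:
  start: mul(add(mul(Z, Z), SSZ), add(SSSZ, Z))
  [1] mul(add(Z, SSZ), add(SSSZ, Z))
  [2] mul(SSZ, add(SSSZ, Z))
  [3] add(add(SSSZ, Z), mul(SZ, add(SSSZ, Z)))
  [4] add(S(add(SSZ, Z)), mul(SZ, add(SSSZ, Z)))
  [5] S(add(add(SSZ, Z), mul(SZ, add(SSSZ, Z))))
  [6] S(add(S(add(SZ, Z)), mul(SZ, add(SSSZ, Z))))
  [7] S(S(add(add(SZ, Z), mul(SZ, add(SSSZ, Z)))))
  [8] S(S(add(S(add(Z, Z)), mul(SZ, add(SSSZ, Z)))))
  [9] S(S(S(add(add(Z, Z), mul(SZ, add(SSSZ, Z))))))
  [10] S(S(S(add(Z, mul(SZ, add(SSSZ, Z))))))
  [11] S(S(S(mul(SZ, add(SSSZ, Z)))))
  [12] S(S(S(add(add(SSSZ, Z), mul(Z, add(SSSZ, Z))))))
  [13] S(S(S(add(S(add(SSZ, Z)), mul(Z, add(SSSZ, Z))))))
  [14] S(S(S(S(add(add(SSZ, Z), mul(Z, add(SSSZ, Z)))))))
  [15] S(S(S(S(add(S(add(SZ, Z)), mul(Z, add(SSSZ, Z)))))))
  [16] S(S(S(S(S(add(add(SZ, Z), mul(Z, add(SSSZ, Z))))))))
  [17] S(S(S(S(S(add(S(add(Z, Z)), mul(Z, add(SSSZ, Z))))))))
  [18] S(S(S(S(S(S(add(add(Z, Z), mul(Z, add(SSSZ, Z)))))))))
  [19] S(S(S(S(S(S(add(Z, mul(Z, add(SSSZ, Z)))))))))
  [20] S(S(S(S(S(S(mul(Z, add(SSSZ, Z))))))))
  [21] S^6(Z)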